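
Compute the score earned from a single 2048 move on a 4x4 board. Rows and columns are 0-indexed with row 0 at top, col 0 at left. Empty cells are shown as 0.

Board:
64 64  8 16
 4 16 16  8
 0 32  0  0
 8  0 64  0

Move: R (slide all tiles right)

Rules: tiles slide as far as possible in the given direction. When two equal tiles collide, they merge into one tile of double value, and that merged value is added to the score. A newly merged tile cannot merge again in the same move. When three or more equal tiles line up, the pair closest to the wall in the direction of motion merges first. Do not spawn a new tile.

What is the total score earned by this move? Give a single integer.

Answer: 160

Derivation:
Slide right:
row 0: [64, 64, 8, 16] -> [0, 128, 8, 16]  score +128 (running 128)
row 1: [4, 16, 16, 8] -> [0, 4, 32, 8]  score +32 (running 160)
row 2: [0, 32, 0, 0] -> [0, 0, 0, 32]  score +0 (running 160)
row 3: [8, 0, 64, 0] -> [0, 0, 8, 64]  score +0 (running 160)
Board after move:
  0 128   8  16
  0   4  32   8
  0   0   0  32
  0   0   8  64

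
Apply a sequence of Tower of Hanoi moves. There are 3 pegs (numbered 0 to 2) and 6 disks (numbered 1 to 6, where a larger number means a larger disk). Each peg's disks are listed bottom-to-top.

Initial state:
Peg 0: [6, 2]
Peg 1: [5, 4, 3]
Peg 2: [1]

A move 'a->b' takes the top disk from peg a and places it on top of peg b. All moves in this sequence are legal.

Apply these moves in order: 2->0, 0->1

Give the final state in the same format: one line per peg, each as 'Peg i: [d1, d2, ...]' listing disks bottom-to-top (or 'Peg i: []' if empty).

After move 1 (2->0):
Peg 0: [6, 2, 1]
Peg 1: [5, 4, 3]
Peg 2: []

After move 2 (0->1):
Peg 0: [6, 2]
Peg 1: [5, 4, 3, 1]
Peg 2: []

Answer: Peg 0: [6, 2]
Peg 1: [5, 4, 3, 1]
Peg 2: []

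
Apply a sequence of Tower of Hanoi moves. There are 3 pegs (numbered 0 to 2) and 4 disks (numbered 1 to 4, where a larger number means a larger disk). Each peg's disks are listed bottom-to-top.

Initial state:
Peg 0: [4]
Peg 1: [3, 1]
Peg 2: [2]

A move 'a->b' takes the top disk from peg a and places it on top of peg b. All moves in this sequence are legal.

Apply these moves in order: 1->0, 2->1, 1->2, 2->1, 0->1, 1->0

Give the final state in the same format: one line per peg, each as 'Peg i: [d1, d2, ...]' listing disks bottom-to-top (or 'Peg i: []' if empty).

After move 1 (1->0):
Peg 0: [4, 1]
Peg 1: [3]
Peg 2: [2]

After move 2 (2->1):
Peg 0: [4, 1]
Peg 1: [3, 2]
Peg 2: []

After move 3 (1->2):
Peg 0: [4, 1]
Peg 1: [3]
Peg 2: [2]

After move 4 (2->1):
Peg 0: [4, 1]
Peg 1: [3, 2]
Peg 2: []

After move 5 (0->1):
Peg 0: [4]
Peg 1: [3, 2, 1]
Peg 2: []

After move 6 (1->0):
Peg 0: [4, 1]
Peg 1: [3, 2]
Peg 2: []

Answer: Peg 0: [4, 1]
Peg 1: [3, 2]
Peg 2: []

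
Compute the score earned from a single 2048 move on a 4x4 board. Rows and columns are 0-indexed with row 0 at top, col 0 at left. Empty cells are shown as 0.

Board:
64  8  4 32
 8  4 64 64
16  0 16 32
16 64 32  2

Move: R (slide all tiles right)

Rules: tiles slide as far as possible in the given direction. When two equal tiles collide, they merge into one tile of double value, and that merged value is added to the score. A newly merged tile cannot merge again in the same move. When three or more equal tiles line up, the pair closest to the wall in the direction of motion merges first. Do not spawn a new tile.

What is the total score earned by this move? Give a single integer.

Answer: 160

Derivation:
Slide right:
row 0: [64, 8, 4, 32] -> [64, 8, 4, 32]  score +0 (running 0)
row 1: [8, 4, 64, 64] -> [0, 8, 4, 128]  score +128 (running 128)
row 2: [16, 0, 16, 32] -> [0, 0, 32, 32]  score +32 (running 160)
row 3: [16, 64, 32, 2] -> [16, 64, 32, 2]  score +0 (running 160)
Board after move:
 64   8   4  32
  0   8   4 128
  0   0  32  32
 16  64  32   2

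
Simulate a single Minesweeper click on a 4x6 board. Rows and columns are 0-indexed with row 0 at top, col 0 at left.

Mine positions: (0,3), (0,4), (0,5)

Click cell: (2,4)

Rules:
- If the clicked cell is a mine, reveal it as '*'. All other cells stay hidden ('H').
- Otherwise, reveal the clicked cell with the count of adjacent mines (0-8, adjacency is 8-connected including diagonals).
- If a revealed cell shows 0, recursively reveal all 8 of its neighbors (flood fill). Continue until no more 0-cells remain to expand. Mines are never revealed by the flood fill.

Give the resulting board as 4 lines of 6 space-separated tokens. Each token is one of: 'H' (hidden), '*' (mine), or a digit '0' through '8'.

0 0 1 H H H
0 0 1 2 3 2
0 0 0 0 0 0
0 0 0 0 0 0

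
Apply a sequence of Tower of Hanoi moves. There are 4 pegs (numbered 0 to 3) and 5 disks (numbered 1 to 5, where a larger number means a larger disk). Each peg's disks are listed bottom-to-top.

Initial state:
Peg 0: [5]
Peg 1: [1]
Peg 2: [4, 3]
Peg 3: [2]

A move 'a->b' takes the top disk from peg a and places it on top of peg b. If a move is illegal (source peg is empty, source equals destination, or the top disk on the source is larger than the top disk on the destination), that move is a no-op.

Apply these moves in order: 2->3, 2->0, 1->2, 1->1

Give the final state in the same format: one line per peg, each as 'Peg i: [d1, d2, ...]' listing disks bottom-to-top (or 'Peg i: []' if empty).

Answer: Peg 0: [5, 3]
Peg 1: []
Peg 2: [4, 1]
Peg 3: [2]

Derivation:
After move 1 (2->3):
Peg 0: [5]
Peg 1: [1]
Peg 2: [4, 3]
Peg 3: [2]

After move 2 (2->0):
Peg 0: [5, 3]
Peg 1: [1]
Peg 2: [4]
Peg 3: [2]

After move 3 (1->2):
Peg 0: [5, 3]
Peg 1: []
Peg 2: [4, 1]
Peg 3: [2]

After move 4 (1->1):
Peg 0: [5, 3]
Peg 1: []
Peg 2: [4, 1]
Peg 3: [2]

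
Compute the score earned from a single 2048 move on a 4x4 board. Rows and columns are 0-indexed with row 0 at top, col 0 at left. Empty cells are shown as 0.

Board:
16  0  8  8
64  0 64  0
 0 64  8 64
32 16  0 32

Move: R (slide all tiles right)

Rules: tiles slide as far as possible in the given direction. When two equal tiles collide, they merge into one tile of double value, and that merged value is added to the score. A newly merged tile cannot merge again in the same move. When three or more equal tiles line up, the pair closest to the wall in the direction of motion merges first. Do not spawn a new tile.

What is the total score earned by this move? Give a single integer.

Slide right:
row 0: [16, 0, 8, 8] -> [0, 0, 16, 16]  score +16 (running 16)
row 1: [64, 0, 64, 0] -> [0, 0, 0, 128]  score +128 (running 144)
row 2: [0, 64, 8, 64] -> [0, 64, 8, 64]  score +0 (running 144)
row 3: [32, 16, 0, 32] -> [0, 32, 16, 32]  score +0 (running 144)
Board after move:
  0   0  16  16
  0   0   0 128
  0  64   8  64
  0  32  16  32

Answer: 144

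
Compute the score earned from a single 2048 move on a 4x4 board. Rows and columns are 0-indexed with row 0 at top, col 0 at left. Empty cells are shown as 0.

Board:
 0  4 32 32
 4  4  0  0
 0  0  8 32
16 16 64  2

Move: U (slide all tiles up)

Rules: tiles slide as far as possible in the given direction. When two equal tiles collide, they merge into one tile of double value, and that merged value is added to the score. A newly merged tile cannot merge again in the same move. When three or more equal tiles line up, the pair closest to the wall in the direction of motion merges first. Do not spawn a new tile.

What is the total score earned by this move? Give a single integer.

Slide up:
col 0: [0, 4, 0, 16] -> [4, 16, 0, 0]  score +0 (running 0)
col 1: [4, 4, 0, 16] -> [8, 16, 0, 0]  score +8 (running 8)
col 2: [32, 0, 8, 64] -> [32, 8, 64, 0]  score +0 (running 8)
col 3: [32, 0, 32, 2] -> [64, 2, 0, 0]  score +64 (running 72)
Board after move:
 4  8 32 64
16 16  8  2
 0  0 64  0
 0  0  0  0

Answer: 72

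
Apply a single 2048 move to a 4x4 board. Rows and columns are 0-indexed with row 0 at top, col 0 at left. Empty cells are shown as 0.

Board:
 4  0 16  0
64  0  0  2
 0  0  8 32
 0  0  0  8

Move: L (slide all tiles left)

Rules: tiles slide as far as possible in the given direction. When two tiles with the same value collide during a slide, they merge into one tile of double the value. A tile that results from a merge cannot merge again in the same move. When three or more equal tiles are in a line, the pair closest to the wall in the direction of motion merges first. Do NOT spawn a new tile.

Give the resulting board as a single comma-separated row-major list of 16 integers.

Answer: 4, 16, 0, 0, 64, 2, 0, 0, 8, 32, 0, 0, 8, 0, 0, 0

Derivation:
Slide left:
row 0: [4, 0, 16, 0] -> [4, 16, 0, 0]
row 1: [64, 0, 0, 2] -> [64, 2, 0, 0]
row 2: [0, 0, 8, 32] -> [8, 32, 0, 0]
row 3: [0, 0, 0, 8] -> [8, 0, 0, 0]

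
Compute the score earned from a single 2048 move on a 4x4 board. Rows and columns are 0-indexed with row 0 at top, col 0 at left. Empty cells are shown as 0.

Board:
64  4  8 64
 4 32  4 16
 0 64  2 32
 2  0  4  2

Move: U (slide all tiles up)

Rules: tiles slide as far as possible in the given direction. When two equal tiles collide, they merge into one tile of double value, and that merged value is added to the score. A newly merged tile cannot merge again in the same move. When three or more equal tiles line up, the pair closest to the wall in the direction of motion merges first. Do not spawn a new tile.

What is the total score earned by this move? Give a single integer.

Slide up:
col 0: [64, 4, 0, 2] -> [64, 4, 2, 0]  score +0 (running 0)
col 1: [4, 32, 64, 0] -> [4, 32, 64, 0]  score +0 (running 0)
col 2: [8, 4, 2, 4] -> [8, 4, 2, 4]  score +0 (running 0)
col 3: [64, 16, 32, 2] -> [64, 16, 32, 2]  score +0 (running 0)
Board after move:
64  4  8 64
 4 32  4 16
 2 64  2 32
 0  0  4  2

Answer: 0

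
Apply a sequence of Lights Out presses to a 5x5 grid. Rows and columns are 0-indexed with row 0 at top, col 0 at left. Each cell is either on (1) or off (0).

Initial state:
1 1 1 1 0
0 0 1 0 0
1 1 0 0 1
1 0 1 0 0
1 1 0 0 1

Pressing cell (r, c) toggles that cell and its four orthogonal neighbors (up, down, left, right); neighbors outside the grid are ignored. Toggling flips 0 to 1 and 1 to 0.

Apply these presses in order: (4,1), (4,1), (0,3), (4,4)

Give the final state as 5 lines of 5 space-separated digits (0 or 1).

Answer: 1 1 0 0 1
0 0 1 1 0
1 1 0 0 1
1 0 1 0 1
1 1 0 1 0

Derivation:
After press 1 at (4,1):
1 1 1 1 0
0 0 1 0 0
1 1 0 0 1
1 1 1 0 0
0 0 1 0 1

After press 2 at (4,1):
1 1 1 1 0
0 0 1 0 0
1 1 0 0 1
1 0 1 0 0
1 1 0 0 1

After press 3 at (0,3):
1 1 0 0 1
0 0 1 1 0
1 1 0 0 1
1 0 1 0 0
1 1 0 0 1

After press 4 at (4,4):
1 1 0 0 1
0 0 1 1 0
1 1 0 0 1
1 0 1 0 1
1 1 0 1 0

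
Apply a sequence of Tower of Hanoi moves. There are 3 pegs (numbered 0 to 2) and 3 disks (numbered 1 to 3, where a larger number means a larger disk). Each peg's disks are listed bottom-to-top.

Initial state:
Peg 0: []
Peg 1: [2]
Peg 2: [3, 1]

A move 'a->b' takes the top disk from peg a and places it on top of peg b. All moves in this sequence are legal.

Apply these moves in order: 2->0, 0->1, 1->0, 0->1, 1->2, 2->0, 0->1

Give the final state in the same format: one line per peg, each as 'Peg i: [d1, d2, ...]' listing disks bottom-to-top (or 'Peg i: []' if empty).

Answer: Peg 0: []
Peg 1: [2, 1]
Peg 2: [3]

Derivation:
After move 1 (2->0):
Peg 0: [1]
Peg 1: [2]
Peg 2: [3]

After move 2 (0->1):
Peg 0: []
Peg 1: [2, 1]
Peg 2: [3]

After move 3 (1->0):
Peg 0: [1]
Peg 1: [2]
Peg 2: [3]

After move 4 (0->1):
Peg 0: []
Peg 1: [2, 1]
Peg 2: [3]

After move 5 (1->2):
Peg 0: []
Peg 1: [2]
Peg 2: [3, 1]

After move 6 (2->0):
Peg 0: [1]
Peg 1: [2]
Peg 2: [3]

After move 7 (0->1):
Peg 0: []
Peg 1: [2, 1]
Peg 2: [3]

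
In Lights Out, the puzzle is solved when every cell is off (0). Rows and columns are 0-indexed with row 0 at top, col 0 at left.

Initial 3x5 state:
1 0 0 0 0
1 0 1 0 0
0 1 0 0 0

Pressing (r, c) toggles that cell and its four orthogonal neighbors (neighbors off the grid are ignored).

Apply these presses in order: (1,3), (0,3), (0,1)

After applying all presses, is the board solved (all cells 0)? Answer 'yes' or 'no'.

Answer: no

Derivation:
After press 1 at (1,3):
1 0 0 1 0
1 0 0 1 1
0 1 0 1 0

After press 2 at (0,3):
1 0 1 0 1
1 0 0 0 1
0 1 0 1 0

After press 3 at (0,1):
0 1 0 0 1
1 1 0 0 1
0 1 0 1 0

Lights still on: 7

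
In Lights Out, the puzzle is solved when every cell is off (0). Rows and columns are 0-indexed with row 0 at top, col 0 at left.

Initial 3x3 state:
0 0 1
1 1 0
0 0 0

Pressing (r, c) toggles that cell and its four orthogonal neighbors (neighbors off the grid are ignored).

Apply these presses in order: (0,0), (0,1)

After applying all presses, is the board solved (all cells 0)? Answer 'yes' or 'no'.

After press 1 at (0,0):
1 1 1
0 1 0
0 0 0

After press 2 at (0,1):
0 0 0
0 0 0
0 0 0

Lights still on: 0

Answer: yes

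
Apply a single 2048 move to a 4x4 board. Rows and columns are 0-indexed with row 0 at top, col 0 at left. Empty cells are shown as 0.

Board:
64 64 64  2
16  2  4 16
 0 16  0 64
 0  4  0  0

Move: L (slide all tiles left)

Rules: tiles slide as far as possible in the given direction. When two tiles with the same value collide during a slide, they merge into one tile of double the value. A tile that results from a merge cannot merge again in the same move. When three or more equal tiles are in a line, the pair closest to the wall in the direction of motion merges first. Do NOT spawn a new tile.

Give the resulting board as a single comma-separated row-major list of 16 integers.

Slide left:
row 0: [64, 64, 64, 2] -> [128, 64, 2, 0]
row 1: [16, 2, 4, 16] -> [16, 2, 4, 16]
row 2: [0, 16, 0, 64] -> [16, 64, 0, 0]
row 3: [0, 4, 0, 0] -> [4, 0, 0, 0]

Answer: 128, 64, 2, 0, 16, 2, 4, 16, 16, 64, 0, 0, 4, 0, 0, 0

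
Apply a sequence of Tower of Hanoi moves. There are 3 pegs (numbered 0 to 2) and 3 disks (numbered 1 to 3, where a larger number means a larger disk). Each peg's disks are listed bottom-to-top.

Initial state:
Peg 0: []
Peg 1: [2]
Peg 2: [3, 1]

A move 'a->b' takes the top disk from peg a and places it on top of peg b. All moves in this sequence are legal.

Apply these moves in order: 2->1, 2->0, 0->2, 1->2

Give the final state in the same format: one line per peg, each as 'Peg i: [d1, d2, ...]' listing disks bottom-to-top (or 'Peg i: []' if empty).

Answer: Peg 0: []
Peg 1: [2]
Peg 2: [3, 1]

Derivation:
After move 1 (2->1):
Peg 0: []
Peg 1: [2, 1]
Peg 2: [3]

After move 2 (2->0):
Peg 0: [3]
Peg 1: [2, 1]
Peg 2: []

After move 3 (0->2):
Peg 0: []
Peg 1: [2, 1]
Peg 2: [3]

After move 4 (1->2):
Peg 0: []
Peg 1: [2]
Peg 2: [3, 1]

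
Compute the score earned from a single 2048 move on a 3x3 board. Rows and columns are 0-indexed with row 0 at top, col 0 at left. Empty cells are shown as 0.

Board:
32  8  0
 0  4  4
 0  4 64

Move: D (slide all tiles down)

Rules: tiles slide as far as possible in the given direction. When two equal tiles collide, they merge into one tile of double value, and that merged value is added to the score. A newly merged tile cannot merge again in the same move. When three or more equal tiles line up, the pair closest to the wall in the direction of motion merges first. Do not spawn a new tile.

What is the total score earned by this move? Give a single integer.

Slide down:
col 0: [32, 0, 0] -> [0, 0, 32]  score +0 (running 0)
col 1: [8, 4, 4] -> [0, 8, 8]  score +8 (running 8)
col 2: [0, 4, 64] -> [0, 4, 64]  score +0 (running 8)
Board after move:
 0  0  0
 0  8  4
32  8 64

Answer: 8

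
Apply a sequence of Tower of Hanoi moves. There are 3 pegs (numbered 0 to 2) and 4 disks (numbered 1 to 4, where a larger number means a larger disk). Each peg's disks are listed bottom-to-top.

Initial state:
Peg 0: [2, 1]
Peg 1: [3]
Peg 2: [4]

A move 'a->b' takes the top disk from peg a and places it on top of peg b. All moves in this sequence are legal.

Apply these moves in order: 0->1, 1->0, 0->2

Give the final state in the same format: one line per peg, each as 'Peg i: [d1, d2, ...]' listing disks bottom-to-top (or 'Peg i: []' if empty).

After move 1 (0->1):
Peg 0: [2]
Peg 1: [3, 1]
Peg 2: [4]

After move 2 (1->0):
Peg 0: [2, 1]
Peg 1: [3]
Peg 2: [4]

After move 3 (0->2):
Peg 0: [2]
Peg 1: [3]
Peg 2: [4, 1]

Answer: Peg 0: [2]
Peg 1: [3]
Peg 2: [4, 1]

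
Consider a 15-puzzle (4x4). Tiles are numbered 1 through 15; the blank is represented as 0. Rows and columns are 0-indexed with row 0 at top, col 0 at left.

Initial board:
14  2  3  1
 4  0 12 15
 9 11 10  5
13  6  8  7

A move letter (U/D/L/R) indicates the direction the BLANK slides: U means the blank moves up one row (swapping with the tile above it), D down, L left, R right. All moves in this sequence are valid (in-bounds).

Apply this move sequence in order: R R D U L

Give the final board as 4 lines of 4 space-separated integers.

After move 1 (R):
14  2  3  1
 4 12  0 15
 9 11 10  5
13  6  8  7

After move 2 (R):
14  2  3  1
 4 12 15  0
 9 11 10  5
13  6  8  7

After move 3 (D):
14  2  3  1
 4 12 15  5
 9 11 10  0
13  6  8  7

After move 4 (U):
14  2  3  1
 4 12 15  0
 9 11 10  5
13  6  8  7

After move 5 (L):
14  2  3  1
 4 12  0 15
 9 11 10  5
13  6  8  7

Answer: 14  2  3  1
 4 12  0 15
 9 11 10  5
13  6  8  7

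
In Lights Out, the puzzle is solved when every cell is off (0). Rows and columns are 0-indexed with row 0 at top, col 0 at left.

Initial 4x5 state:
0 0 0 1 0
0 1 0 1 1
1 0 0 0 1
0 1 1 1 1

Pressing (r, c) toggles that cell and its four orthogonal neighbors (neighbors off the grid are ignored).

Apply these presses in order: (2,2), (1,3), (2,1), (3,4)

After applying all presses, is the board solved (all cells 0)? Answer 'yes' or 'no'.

After press 1 at (2,2):
0 0 0 1 0
0 1 1 1 1
1 1 1 1 1
0 1 0 1 1

After press 2 at (1,3):
0 0 0 0 0
0 1 0 0 0
1 1 1 0 1
0 1 0 1 1

After press 3 at (2,1):
0 0 0 0 0
0 0 0 0 0
0 0 0 0 1
0 0 0 1 1

After press 4 at (3,4):
0 0 0 0 0
0 0 0 0 0
0 0 0 0 0
0 0 0 0 0

Lights still on: 0

Answer: yes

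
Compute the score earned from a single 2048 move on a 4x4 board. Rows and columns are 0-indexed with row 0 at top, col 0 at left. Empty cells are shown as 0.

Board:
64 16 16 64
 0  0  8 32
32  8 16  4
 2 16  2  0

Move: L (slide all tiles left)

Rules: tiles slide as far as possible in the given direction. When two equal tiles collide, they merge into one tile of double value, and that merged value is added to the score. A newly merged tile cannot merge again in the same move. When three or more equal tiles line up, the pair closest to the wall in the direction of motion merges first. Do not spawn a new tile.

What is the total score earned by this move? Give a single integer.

Answer: 32

Derivation:
Slide left:
row 0: [64, 16, 16, 64] -> [64, 32, 64, 0]  score +32 (running 32)
row 1: [0, 0, 8, 32] -> [8, 32, 0, 0]  score +0 (running 32)
row 2: [32, 8, 16, 4] -> [32, 8, 16, 4]  score +0 (running 32)
row 3: [2, 16, 2, 0] -> [2, 16, 2, 0]  score +0 (running 32)
Board after move:
64 32 64  0
 8 32  0  0
32  8 16  4
 2 16  2  0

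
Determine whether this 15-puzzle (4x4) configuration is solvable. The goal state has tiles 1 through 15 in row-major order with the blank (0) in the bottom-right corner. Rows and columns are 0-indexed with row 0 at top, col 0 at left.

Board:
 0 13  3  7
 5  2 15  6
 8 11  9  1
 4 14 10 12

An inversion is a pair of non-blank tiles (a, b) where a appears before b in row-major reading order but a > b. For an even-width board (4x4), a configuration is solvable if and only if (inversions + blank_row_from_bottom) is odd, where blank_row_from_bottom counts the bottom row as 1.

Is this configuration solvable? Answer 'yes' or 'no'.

Inversions: 44
Blank is in row 0 (0-indexed from top), which is row 4 counting from the bottom (bottom = 1).
44 + 4 = 48, which is even, so the puzzle is not solvable.

Answer: no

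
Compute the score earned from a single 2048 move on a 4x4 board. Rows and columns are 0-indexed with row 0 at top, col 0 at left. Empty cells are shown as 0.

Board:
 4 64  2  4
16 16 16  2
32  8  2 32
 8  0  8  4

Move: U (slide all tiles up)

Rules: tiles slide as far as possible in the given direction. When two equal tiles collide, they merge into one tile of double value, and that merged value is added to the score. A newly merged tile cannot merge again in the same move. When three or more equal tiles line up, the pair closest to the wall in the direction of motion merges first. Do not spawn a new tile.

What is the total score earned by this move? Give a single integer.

Answer: 0

Derivation:
Slide up:
col 0: [4, 16, 32, 8] -> [4, 16, 32, 8]  score +0 (running 0)
col 1: [64, 16, 8, 0] -> [64, 16, 8, 0]  score +0 (running 0)
col 2: [2, 16, 2, 8] -> [2, 16, 2, 8]  score +0 (running 0)
col 3: [4, 2, 32, 4] -> [4, 2, 32, 4]  score +0 (running 0)
Board after move:
 4 64  2  4
16 16 16  2
32  8  2 32
 8  0  8  4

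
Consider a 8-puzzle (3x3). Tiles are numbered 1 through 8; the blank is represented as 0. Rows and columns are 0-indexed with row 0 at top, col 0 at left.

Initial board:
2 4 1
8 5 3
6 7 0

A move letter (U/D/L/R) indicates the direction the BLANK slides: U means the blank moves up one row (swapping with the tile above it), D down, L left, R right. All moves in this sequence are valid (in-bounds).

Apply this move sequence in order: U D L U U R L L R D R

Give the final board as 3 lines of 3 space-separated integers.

Answer: 2 4 1
8 3 0
6 5 7

Derivation:
After move 1 (U):
2 4 1
8 5 0
6 7 3

After move 2 (D):
2 4 1
8 5 3
6 7 0

After move 3 (L):
2 4 1
8 5 3
6 0 7

After move 4 (U):
2 4 1
8 0 3
6 5 7

After move 5 (U):
2 0 1
8 4 3
6 5 7

After move 6 (R):
2 1 0
8 4 3
6 5 7

After move 7 (L):
2 0 1
8 4 3
6 5 7

After move 8 (L):
0 2 1
8 4 3
6 5 7

After move 9 (R):
2 0 1
8 4 3
6 5 7

After move 10 (D):
2 4 1
8 0 3
6 5 7

After move 11 (R):
2 4 1
8 3 0
6 5 7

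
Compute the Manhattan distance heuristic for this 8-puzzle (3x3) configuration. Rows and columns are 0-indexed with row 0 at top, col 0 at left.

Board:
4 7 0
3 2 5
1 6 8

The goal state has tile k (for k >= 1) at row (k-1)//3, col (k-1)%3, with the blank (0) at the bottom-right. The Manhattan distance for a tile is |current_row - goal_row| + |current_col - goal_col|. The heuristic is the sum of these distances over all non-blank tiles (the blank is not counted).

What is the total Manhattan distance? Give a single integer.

Tile 4: at (0,0), goal (1,0), distance |0-1|+|0-0| = 1
Tile 7: at (0,1), goal (2,0), distance |0-2|+|1-0| = 3
Tile 3: at (1,0), goal (0,2), distance |1-0|+|0-2| = 3
Tile 2: at (1,1), goal (0,1), distance |1-0|+|1-1| = 1
Tile 5: at (1,2), goal (1,1), distance |1-1|+|2-1| = 1
Tile 1: at (2,0), goal (0,0), distance |2-0|+|0-0| = 2
Tile 6: at (2,1), goal (1,2), distance |2-1|+|1-2| = 2
Tile 8: at (2,2), goal (2,1), distance |2-2|+|2-1| = 1
Sum: 1 + 3 + 3 + 1 + 1 + 2 + 2 + 1 = 14

Answer: 14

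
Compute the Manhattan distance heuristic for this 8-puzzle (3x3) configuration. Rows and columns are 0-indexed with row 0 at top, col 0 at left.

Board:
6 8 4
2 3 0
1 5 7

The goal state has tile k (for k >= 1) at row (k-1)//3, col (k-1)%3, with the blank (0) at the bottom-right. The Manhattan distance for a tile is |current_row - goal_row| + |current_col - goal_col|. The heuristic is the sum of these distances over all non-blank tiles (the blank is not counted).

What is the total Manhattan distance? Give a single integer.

Tile 6: at (0,0), goal (1,2), distance |0-1|+|0-2| = 3
Tile 8: at (0,1), goal (2,1), distance |0-2|+|1-1| = 2
Tile 4: at (0,2), goal (1,0), distance |0-1|+|2-0| = 3
Tile 2: at (1,0), goal (0,1), distance |1-0|+|0-1| = 2
Tile 3: at (1,1), goal (0,2), distance |1-0|+|1-2| = 2
Tile 1: at (2,0), goal (0,0), distance |2-0|+|0-0| = 2
Tile 5: at (2,1), goal (1,1), distance |2-1|+|1-1| = 1
Tile 7: at (2,2), goal (2,0), distance |2-2|+|2-0| = 2
Sum: 3 + 2 + 3 + 2 + 2 + 2 + 1 + 2 = 17

Answer: 17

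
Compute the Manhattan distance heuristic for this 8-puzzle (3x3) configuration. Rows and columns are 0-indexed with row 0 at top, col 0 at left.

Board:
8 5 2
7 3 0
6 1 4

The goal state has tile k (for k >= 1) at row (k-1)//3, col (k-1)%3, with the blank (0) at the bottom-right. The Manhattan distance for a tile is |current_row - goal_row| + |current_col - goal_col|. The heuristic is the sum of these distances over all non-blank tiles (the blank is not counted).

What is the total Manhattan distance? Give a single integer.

Answer: 17

Derivation:
Tile 8: (0,0)->(2,1) = 3
Tile 5: (0,1)->(1,1) = 1
Tile 2: (0,2)->(0,1) = 1
Tile 7: (1,0)->(2,0) = 1
Tile 3: (1,1)->(0,2) = 2
Tile 6: (2,0)->(1,2) = 3
Tile 1: (2,1)->(0,0) = 3
Tile 4: (2,2)->(1,0) = 3
Sum: 3 + 1 + 1 + 1 + 2 + 3 + 3 + 3 = 17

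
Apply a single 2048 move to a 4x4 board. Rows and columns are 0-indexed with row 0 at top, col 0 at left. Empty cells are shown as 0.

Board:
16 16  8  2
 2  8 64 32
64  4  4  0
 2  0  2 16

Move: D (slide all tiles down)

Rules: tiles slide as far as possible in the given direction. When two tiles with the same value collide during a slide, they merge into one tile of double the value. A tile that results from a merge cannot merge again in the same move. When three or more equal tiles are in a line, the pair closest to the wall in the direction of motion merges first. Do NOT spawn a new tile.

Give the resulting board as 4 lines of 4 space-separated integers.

Answer: 16  0  8  0
 2 16 64  2
64  8  4 32
 2  4  2 16

Derivation:
Slide down:
col 0: [16, 2, 64, 2] -> [16, 2, 64, 2]
col 1: [16, 8, 4, 0] -> [0, 16, 8, 4]
col 2: [8, 64, 4, 2] -> [8, 64, 4, 2]
col 3: [2, 32, 0, 16] -> [0, 2, 32, 16]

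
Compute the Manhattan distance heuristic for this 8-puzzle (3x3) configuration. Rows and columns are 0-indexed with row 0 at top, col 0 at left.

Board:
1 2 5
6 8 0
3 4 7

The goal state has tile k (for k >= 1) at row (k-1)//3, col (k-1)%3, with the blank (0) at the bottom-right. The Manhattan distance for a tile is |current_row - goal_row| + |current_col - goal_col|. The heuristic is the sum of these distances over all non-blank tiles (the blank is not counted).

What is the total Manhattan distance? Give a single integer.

Tile 1: (0,0)->(0,0) = 0
Tile 2: (0,1)->(0,1) = 0
Tile 5: (0,2)->(1,1) = 2
Tile 6: (1,0)->(1,2) = 2
Tile 8: (1,1)->(2,1) = 1
Tile 3: (2,0)->(0,2) = 4
Tile 4: (2,1)->(1,0) = 2
Tile 7: (2,2)->(2,0) = 2
Sum: 0 + 0 + 2 + 2 + 1 + 4 + 2 + 2 = 13

Answer: 13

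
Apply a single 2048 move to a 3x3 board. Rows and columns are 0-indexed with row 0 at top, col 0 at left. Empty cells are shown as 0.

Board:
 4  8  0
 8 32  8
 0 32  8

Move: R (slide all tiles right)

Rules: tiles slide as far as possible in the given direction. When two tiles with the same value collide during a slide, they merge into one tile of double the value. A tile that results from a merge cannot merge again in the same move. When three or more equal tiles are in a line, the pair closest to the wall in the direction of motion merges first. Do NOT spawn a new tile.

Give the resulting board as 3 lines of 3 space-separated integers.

Answer:  0  4  8
 8 32  8
 0 32  8

Derivation:
Slide right:
row 0: [4, 8, 0] -> [0, 4, 8]
row 1: [8, 32, 8] -> [8, 32, 8]
row 2: [0, 32, 8] -> [0, 32, 8]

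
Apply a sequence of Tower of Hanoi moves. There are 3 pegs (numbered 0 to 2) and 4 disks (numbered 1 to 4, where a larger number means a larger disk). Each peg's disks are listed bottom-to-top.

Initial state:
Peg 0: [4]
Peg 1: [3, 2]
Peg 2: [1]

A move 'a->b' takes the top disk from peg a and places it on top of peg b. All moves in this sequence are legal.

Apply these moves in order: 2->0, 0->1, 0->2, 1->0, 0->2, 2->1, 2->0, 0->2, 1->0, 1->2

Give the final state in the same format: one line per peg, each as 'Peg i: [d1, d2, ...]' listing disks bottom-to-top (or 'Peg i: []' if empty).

After move 1 (2->0):
Peg 0: [4, 1]
Peg 1: [3, 2]
Peg 2: []

After move 2 (0->1):
Peg 0: [4]
Peg 1: [3, 2, 1]
Peg 2: []

After move 3 (0->2):
Peg 0: []
Peg 1: [3, 2, 1]
Peg 2: [4]

After move 4 (1->0):
Peg 0: [1]
Peg 1: [3, 2]
Peg 2: [4]

After move 5 (0->2):
Peg 0: []
Peg 1: [3, 2]
Peg 2: [4, 1]

After move 6 (2->1):
Peg 0: []
Peg 1: [3, 2, 1]
Peg 2: [4]

After move 7 (2->0):
Peg 0: [4]
Peg 1: [3, 2, 1]
Peg 2: []

After move 8 (0->2):
Peg 0: []
Peg 1: [3, 2, 1]
Peg 2: [4]

After move 9 (1->0):
Peg 0: [1]
Peg 1: [3, 2]
Peg 2: [4]

After move 10 (1->2):
Peg 0: [1]
Peg 1: [3]
Peg 2: [4, 2]

Answer: Peg 0: [1]
Peg 1: [3]
Peg 2: [4, 2]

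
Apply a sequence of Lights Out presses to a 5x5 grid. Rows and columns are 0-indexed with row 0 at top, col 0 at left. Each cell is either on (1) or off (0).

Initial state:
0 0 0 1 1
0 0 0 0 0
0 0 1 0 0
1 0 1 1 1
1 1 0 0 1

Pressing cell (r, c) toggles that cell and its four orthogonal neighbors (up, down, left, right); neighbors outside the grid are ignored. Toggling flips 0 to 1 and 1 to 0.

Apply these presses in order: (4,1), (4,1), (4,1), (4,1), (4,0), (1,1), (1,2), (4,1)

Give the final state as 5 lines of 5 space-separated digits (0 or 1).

Answer: 0 1 1 1 1
1 0 0 1 0
0 1 0 0 0
0 1 1 1 1
1 1 1 0 1

Derivation:
After press 1 at (4,1):
0 0 0 1 1
0 0 0 0 0
0 0 1 0 0
1 1 1 1 1
0 0 1 0 1

After press 2 at (4,1):
0 0 0 1 1
0 0 0 0 0
0 0 1 0 0
1 0 1 1 1
1 1 0 0 1

After press 3 at (4,1):
0 0 0 1 1
0 0 0 0 0
0 0 1 0 0
1 1 1 1 1
0 0 1 0 1

After press 4 at (4,1):
0 0 0 1 1
0 0 0 0 0
0 0 1 0 0
1 0 1 1 1
1 1 0 0 1

After press 5 at (4,0):
0 0 0 1 1
0 0 0 0 0
0 0 1 0 0
0 0 1 1 1
0 0 0 0 1

After press 6 at (1,1):
0 1 0 1 1
1 1 1 0 0
0 1 1 0 0
0 0 1 1 1
0 0 0 0 1

After press 7 at (1,2):
0 1 1 1 1
1 0 0 1 0
0 1 0 0 0
0 0 1 1 1
0 0 0 0 1

After press 8 at (4,1):
0 1 1 1 1
1 0 0 1 0
0 1 0 0 0
0 1 1 1 1
1 1 1 0 1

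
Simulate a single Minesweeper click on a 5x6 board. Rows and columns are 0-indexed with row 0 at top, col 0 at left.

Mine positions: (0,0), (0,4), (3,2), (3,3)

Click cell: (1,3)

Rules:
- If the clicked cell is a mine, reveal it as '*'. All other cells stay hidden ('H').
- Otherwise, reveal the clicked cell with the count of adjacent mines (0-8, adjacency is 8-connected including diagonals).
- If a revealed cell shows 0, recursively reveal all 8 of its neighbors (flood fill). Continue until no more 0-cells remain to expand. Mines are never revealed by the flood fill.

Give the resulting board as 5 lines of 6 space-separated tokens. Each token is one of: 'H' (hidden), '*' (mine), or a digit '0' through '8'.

H H H H H H
H H H 1 H H
H H H H H H
H H H H H H
H H H H H H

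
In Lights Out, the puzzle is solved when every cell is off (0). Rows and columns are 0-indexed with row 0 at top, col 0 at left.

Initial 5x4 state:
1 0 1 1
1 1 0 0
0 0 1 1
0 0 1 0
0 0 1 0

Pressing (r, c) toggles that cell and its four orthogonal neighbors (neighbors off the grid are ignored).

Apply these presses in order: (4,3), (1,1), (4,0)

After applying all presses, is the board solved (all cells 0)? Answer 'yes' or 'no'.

Answer: no

Derivation:
After press 1 at (4,3):
1 0 1 1
1 1 0 0
0 0 1 1
0 0 1 1
0 0 0 1

After press 2 at (1,1):
1 1 1 1
0 0 1 0
0 1 1 1
0 0 1 1
0 0 0 1

After press 3 at (4,0):
1 1 1 1
0 0 1 0
0 1 1 1
1 0 1 1
1 1 0 1

Lights still on: 14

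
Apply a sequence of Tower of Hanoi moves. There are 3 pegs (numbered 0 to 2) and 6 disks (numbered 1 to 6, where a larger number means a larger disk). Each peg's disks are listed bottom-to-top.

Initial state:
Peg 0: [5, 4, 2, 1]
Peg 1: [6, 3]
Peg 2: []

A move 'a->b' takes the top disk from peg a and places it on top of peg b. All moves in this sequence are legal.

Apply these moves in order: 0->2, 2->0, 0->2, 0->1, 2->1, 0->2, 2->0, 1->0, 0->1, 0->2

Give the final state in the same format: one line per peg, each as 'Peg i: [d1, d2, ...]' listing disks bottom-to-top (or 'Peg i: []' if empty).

Answer: Peg 0: [5]
Peg 1: [6, 3, 2, 1]
Peg 2: [4]

Derivation:
After move 1 (0->2):
Peg 0: [5, 4, 2]
Peg 1: [6, 3]
Peg 2: [1]

After move 2 (2->0):
Peg 0: [5, 4, 2, 1]
Peg 1: [6, 3]
Peg 2: []

After move 3 (0->2):
Peg 0: [5, 4, 2]
Peg 1: [6, 3]
Peg 2: [1]

After move 4 (0->1):
Peg 0: [5, 4]
Peg 1: [6, 3, 2]
Peg 2: [1]

After move 5 (2->1):
Peg 0: [5, 4]
Peg 1: [6, 3, 2, 1]
Peg 2: []

After move 6 (0->2):
Peg 0: [5]
Peg 1: [6, 3, 2, 1]
Peg 2: [4]

After move 7 (2->0):
Peg 0: [5, 4]
Peg 1: [6, 3, 2, 1]
Peg 2: []

After move 8 (1->0):
Peg 0: [5, 4, 1]
Peg 1: [6, 3, 2]
Peg 2: []

After move 9 (0->1):
Peg 0: [5, 4]
Peg 1: [6, 3, 2, 1]
Peg 2: []

After move 10 (0->2):
Peg 0: [5]
Peg 1: [6, 3, 2, 1]
Peg 2: [4]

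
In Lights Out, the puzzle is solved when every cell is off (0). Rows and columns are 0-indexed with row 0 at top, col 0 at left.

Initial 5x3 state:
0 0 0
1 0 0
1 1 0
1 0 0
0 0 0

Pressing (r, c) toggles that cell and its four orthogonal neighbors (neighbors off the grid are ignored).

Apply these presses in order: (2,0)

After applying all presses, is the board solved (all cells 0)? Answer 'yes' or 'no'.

Answer: yes

Derivation:
After press 1 at (2,0):
0 0 0
0 0 0
0 0 0
0 0 0
0 0 0

Lights still on: 0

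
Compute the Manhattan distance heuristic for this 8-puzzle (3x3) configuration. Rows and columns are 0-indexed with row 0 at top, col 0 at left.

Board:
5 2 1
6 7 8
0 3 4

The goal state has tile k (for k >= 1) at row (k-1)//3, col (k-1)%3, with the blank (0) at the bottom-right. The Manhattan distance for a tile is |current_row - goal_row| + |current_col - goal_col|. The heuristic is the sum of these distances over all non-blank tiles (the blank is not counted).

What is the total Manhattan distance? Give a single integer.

Answer: 16

Derivation:
Tile 5: (0,0)->(1,1) = 2
Tile 2: (0,1)->(0,1) = 0
Tile 1: (0,2)->(0,0) = 2
Tile 6: (1,0)->(1,2) = 2
Tile 7: (1,1)->(2,0) = 2
Tile 8: (1,2)->(2,1) = 2
Tile 3: (2,1)->(0,2) = 3
Tile 4: (2,2)->(1,0) = 3
Sum: 2 + 0 + 2 + 2 + 2 + 2 + 3 + 3 = 16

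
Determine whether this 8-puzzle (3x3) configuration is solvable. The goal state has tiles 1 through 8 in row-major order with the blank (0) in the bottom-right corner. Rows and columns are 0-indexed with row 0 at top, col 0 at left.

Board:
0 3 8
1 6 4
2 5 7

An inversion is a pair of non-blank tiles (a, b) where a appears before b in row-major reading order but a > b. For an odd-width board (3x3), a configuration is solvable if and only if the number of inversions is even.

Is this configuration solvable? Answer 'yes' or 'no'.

Inversions (pairs i<j in row-major order where tile[i] > tile[j] > 0): 12
12 is even, so the puzzle is solvable.

Answer: yes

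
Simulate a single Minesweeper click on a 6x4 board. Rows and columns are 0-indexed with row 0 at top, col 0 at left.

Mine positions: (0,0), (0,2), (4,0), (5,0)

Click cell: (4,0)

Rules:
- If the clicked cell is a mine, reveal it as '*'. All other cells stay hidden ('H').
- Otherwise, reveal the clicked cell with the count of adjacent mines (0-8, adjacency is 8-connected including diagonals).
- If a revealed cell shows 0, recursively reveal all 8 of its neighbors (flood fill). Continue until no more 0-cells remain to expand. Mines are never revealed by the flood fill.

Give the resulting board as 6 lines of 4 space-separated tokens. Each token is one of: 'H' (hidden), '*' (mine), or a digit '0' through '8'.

H H H H
H H H H
H H H H
H H H H
* H H H
H H H H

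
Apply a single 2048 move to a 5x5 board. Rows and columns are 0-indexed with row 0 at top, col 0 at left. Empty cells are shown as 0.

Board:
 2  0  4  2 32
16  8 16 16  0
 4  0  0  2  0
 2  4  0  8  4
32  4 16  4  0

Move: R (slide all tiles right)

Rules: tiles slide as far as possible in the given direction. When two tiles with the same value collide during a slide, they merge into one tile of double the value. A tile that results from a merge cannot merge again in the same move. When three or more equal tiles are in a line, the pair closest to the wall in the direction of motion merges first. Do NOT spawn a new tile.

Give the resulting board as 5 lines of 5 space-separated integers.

Slide right:
row 0: [2, 0, 4, 2, 32] -> [0, 2, 4, 2, 32]
row 1: [16, 8, 16, 16, 0] -> [0, 0, 16, 8, 32]
row 2: [4, 0, 0, 2, 0] -> [0, 0, 0, 4, 2]
row 3: [2, 4, 0, 8, 4] -> [0, 2, 4, 8, 4]
row 4: [32, 4, 16, 4, 0] -> [0, 32, 4, 16, 4]

Answer:  0  2  4  2 32
 0  0 16  8 32
 0  0  0  4  2
 0  2  4  8  4
 0 32  4 16  4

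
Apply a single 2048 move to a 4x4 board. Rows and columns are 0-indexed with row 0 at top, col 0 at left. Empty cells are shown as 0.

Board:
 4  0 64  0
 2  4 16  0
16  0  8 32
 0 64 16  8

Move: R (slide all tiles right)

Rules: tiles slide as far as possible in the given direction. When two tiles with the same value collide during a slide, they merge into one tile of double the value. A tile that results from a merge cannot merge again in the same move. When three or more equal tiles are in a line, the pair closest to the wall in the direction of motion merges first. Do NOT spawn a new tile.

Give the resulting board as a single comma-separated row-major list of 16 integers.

Slide right:
row 0: [4, 0, 64, 0] -> [0, 0, 4, 64]
row 1: [2, 4, 16, 0] -> [0, 2, 4, 16]
row 2: [16, 0, 8, 32] -> [0, 16, 8, 32]
row 3: [0, 64, 16, 8] -> [0, 64, 16, 8]

Answer: 0, 0, 4, 64, 0, 2, 4, 16, 0, 16, 8, 32, 0, 64, 16, 8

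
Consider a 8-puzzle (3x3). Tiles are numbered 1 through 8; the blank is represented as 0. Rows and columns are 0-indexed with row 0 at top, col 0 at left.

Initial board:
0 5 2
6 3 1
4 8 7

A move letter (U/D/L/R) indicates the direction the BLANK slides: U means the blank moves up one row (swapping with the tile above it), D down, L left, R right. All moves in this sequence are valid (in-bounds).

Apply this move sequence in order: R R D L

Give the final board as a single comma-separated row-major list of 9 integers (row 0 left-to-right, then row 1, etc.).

After move 1 (R):
5 0 2
6 3 1
4 8 7

After move 2 (R):
5 2 0
6 3 1
4 8 7

After move 3 (D):
5 2 1
6 3 0
4 8 7

After move 4 (L):
5 2 1
6 0 3
4 8 7

Answer: 5, 2, 1, 6, 0, 3, 4, 8, 7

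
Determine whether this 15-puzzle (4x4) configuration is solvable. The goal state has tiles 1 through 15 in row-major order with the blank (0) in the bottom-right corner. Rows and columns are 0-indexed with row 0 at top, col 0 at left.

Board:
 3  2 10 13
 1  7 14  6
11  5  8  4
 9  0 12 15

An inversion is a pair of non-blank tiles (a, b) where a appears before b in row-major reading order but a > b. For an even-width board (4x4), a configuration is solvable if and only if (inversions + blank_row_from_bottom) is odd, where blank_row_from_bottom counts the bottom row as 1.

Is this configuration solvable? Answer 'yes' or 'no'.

Answer: no

Derivation:
Inversions: 37
Blank is in row 3 (0-indexed from top), which is row 1 counting from the bottom (bottom = 1).
37 + 1 = 38, which is even, so the puzzle is not solvable.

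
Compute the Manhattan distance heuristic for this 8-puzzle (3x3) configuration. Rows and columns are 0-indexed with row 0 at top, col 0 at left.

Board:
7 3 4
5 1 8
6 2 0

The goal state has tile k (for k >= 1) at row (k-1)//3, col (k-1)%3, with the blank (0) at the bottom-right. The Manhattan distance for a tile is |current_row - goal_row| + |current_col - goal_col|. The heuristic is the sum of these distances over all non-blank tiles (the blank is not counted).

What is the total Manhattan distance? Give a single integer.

Tile 7: at (0,0), goal (2,0), distance |0-2|+|0-0| = 2
Tile 3: at (0,1), goal (0,2), distance |0-0|+|1-2| = 1
Tile 4: at (0,2), goal (1,0), distance |0-1|+|2-0| = 3
Tile 5: at (1,0), goal (1,1), distance |1-1|+|0-1| = 1
Tile 1: at (1,1), goal (0,0), distance |1-0|+|1-0| = 2
Tile 8: at (1,2), goal (2,1), distance |1-2|+|2-1| = 2
Tile 6: at (2,0), goal (1,2), distance |2-1|+|0-2| = 3
Tile 2: at (2,1), goal (0,1), distance |2-0|+|1-1| = 2
Sum: 2 + 1 + 3 + 1 + 2 + 2 + 3 + 2 = 16

Answer: 16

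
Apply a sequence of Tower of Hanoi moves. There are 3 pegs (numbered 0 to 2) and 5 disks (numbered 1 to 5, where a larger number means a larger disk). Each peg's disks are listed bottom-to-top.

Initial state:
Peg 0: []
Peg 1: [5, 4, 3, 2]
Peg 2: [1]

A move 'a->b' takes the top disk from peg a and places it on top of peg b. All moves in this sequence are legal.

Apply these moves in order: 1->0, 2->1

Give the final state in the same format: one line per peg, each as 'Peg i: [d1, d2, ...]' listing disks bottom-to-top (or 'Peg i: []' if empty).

Answer: Peg 0: [2]
Peg 1: [5, 4, 3, 1]
Peg 2: []

Derivation:
After move 1 (1->0):
Peg 0: [2]
Peg 1: [5, 4, 3]
Peg 2: [1]

After move 2 (2->1):
Peg 0: [2]
Peg 1: [5, 4, 3, 1]
Peg 2: []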